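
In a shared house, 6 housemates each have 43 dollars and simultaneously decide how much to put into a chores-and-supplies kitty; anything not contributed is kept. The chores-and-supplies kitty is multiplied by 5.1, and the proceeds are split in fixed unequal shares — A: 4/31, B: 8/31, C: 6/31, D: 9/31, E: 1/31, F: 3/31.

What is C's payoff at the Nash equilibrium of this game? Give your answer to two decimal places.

127.89 dollars

For player j, contributing a unit is worthwhile iff 5.1 × (j's share) ≥ 1, i.e. iff j's share is at least 0.1961.
B and D are above the threshold, contributing 43 each; the remaining 4 contribute 0. Total contributed: 86.
C keeps 43 and receives 5.1 × 86 × 6/31 = 84.89 from the chores-and-supplies kitty, for a payoff of 127.89.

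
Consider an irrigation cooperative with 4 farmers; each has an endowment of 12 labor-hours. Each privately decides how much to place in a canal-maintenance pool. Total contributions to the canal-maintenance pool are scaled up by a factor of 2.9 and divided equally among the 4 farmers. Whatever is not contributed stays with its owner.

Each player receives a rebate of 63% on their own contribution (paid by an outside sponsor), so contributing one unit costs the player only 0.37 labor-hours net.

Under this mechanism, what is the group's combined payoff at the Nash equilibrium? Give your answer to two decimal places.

169.44 labor-hours

With the mechanism, a contributed unit returns (2.9/4) / 0.37 = 1.9595 per unit of net cost to the contributor — now above 1 — so contributing fully is weakly dominant for every player.
So the Nash equilibrium is full contribution by all 4; the group earns 4 × (12 × 0.63 + 2.9 × 12) = 169.44.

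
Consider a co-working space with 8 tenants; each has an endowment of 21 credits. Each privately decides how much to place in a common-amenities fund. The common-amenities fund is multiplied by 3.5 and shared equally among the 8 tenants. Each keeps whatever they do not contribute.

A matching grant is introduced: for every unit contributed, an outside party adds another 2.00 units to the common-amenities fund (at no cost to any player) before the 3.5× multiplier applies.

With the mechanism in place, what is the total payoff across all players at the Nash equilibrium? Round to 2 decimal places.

Under the mechanism each unit contributed yields 3.5 × 3.00 / 8 = 1.3125 back to its contributor per unit of net cost, which exceeds 1, making full contribution the dominant choice for everyone.
At the Nash equilibrium everyone contributes 21. Group total payoff = 3.5 × 3.00 × 168 = 1764.00.

1764.00 credits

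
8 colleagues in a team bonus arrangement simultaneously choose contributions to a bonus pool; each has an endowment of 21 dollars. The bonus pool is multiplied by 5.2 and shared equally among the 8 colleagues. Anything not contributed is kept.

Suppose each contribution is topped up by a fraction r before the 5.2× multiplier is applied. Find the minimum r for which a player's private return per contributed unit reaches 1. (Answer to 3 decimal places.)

With matching at rate r, one contributed unit becomes (1 + r) in the bonus pool and returns 5.2 × (1 + r) / 8 to the contributor.
Setting this equal to 1: 1 + r = 8/5.2 = 1.5385.
So the minimum matching rate is r = 1.5385 − 1 = 0.538.

0.538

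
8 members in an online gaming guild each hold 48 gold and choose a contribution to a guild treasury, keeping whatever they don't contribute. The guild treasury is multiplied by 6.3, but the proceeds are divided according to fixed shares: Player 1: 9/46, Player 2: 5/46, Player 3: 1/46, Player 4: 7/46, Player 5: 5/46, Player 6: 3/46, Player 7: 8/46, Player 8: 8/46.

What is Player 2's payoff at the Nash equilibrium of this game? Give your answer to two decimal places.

For player j, contributing a unit is worthwhile iff 6.3 × (j's share) ≥ 1, i.e. iff j's share is at least 0.1587.
Player 1, Player 7 and Player 8 are above the threshold, contributing 48 each; the remaining 5 contribute 0. Total contributed: 144.
Player 2 keeps 48 and receives 6.3 × 144 × 5/46 = 98.61 from the guild treasury, for a payoff of 146.61.

146.61 gold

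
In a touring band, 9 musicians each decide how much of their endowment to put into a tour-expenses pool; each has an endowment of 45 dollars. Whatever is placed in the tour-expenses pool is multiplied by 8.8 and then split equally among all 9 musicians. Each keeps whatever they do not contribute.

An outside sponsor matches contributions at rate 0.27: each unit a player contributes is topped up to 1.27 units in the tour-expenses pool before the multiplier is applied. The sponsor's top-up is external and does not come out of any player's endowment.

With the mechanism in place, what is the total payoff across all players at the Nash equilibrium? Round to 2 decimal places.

The effective private return per unit is now 8.8 × 1.27 / 9 = 1.2418 > 1, so every player's dominant strategy flips to full contribution.
So the Nash equilibrium is full contribution by all 9; the group earns 8.8 × 1.27 × 405 = 4526.28.

4526.28 dollars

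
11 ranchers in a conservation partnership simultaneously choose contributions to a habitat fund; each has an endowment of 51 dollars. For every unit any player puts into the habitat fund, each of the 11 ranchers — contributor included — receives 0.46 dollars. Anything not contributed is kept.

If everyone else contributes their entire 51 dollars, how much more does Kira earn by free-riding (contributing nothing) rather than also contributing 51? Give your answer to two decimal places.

27.54 dollars

Switching from a contribution of 51 to 0 lets Kira keep an extra 51 dollars, but lowers the habitat fund by 51, which costs Kira their own share of that drop: 0.46 × 51 = 23.46.
Net gain = 51 − 23.46 = 27.54. The private return per contributed unit (0.46) is below 1, so free-riding is indeed the best response regardless of what the others do.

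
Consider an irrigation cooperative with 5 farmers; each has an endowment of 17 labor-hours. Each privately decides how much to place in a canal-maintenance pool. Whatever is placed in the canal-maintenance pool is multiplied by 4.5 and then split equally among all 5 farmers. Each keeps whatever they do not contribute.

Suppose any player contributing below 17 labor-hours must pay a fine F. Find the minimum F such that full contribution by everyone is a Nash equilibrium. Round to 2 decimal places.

Given the others contribute fully, the best deviation is to contribute 0 (any partial contribution still incurs the fine and gives up units whose private return 0.9000 is below 1).
Deviating from 17 to 0 saves 17 labor-hours but forfeits the deviator's share of the drop in the canal-maintenance pool: 4.5/5 × 17 = 15.30.
So the deviation gain is 17 − 15.30 = 1.70, and the fine must be at least 1.70 labor-hours to wipe it out.

1.70 labor-hours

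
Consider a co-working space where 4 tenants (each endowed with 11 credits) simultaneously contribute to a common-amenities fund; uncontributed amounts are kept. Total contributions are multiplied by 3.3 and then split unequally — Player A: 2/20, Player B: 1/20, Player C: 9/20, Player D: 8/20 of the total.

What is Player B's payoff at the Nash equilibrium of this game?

14.63 credits

A player with share s gets back 3.3·s per unit contributed, so full contribution is dominant for anyone with s > 1/3.3 = 0.3030 and zero contribution is dominant for anyone below.
Player C and Player D are above the threshold, contributing 11 each; the remaining 2 contribute 0. Total contributed: 22.
Player B keeps 11 and receives 3.3 × 22 × 1/20 = 3.63 from the common-amenities fund, for a payoff of 14.63.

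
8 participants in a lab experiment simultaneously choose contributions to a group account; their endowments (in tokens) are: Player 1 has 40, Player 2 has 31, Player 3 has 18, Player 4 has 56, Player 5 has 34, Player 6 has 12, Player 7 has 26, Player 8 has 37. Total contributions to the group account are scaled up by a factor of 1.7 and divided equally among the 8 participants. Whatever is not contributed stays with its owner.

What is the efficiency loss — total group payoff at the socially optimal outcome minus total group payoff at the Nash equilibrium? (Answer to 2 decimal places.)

The private return per contributed unit is 1.7/8 = 0.2125 < 1 for every player regardless of endowment, so the Nash equilibrium is zero contribution and the group total is Σ E_j = 40 + 31 + 18 + 56 + 34 + 12 + 26 + 37 = 254.
Each contributed unit returns 1.700 to the group, so the social optimum is full contribution by everyone: group total = 1.700 × 254 = 431.80.
Efficiency loss = (1.700 − 1) × 254 = 177.80.

177.80 tokens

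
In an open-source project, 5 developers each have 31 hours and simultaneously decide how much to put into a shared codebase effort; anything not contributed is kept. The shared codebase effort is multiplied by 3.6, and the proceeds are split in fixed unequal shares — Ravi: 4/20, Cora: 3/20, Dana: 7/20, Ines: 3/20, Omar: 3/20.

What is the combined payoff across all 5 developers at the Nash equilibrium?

235.60 hours

For player j, contributing a unit is worthwhile iff 3.6 × (j's share) ≥ 1, i.e. iff j's share is at least 0.2778.
Only Dana (7/20) clears that bar, contributing 31; the remaining 4 contribute 0. Total contributed: 31.
The shared codebase effort pays out 3.6 × 31 = 111.60 in total (split across the unequal shares, but the aggregate is all that matters for the group sum).
The 4 free-riders keep 31 each, adding 124. Group total = 124 + 111.60 = 235.60.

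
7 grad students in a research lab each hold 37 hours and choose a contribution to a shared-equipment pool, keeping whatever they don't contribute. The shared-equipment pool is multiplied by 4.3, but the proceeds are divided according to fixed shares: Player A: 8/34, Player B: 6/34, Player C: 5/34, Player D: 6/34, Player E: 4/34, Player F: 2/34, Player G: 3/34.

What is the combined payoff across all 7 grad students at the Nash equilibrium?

381.10 hours

A player with share s gets back 4.3·s per unit contributed, so full contribution is dominant for anyone with s > 1/4.3 = 0.2326 and zero contribution is dominant for anyone below.
Only Player A (8/34) clears that bar, contributing 37; the remaining 6 contribute 0. Total contributed: 37.
The shared-equipment pool pays out 4.3 × 37 = 159.10 in total (split across the unequal shares, but the aggregate is all that matters for the group sum).
The 6 free-riders keep 37 each, adding 222. Group total = 222 + 159.10 = 381.10.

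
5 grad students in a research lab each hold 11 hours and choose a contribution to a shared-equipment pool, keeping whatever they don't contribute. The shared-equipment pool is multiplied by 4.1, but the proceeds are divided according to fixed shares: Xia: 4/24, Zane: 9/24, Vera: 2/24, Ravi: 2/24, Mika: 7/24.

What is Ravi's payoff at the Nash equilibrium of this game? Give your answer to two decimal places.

Player j's private return per contributed unit is 4.1 × (j's share). Contributing is weakly dominant for j when that share is at least 1/4.1 = 0.2439, and contributing 0 is dominant otherwise.
Zane and Mika clear that bar, contributing 11 each; the remaining 3 contribute 0. Total contributed: 22.
Ravi keeps 11 and receives 4.1 × 22 × 2/24 = 7.52 from the shared-equipment pool, for a payoff of 18.52.

18.52 hours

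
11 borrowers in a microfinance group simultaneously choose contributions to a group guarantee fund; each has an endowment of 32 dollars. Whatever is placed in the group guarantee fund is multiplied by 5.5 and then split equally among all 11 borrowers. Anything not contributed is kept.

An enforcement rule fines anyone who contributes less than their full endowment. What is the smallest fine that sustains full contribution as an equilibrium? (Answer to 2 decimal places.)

16.00 dollars

Given the others contribute fully, the best deviation is to contribute 0 (any partial contribution still incurs the fine and gives up units whose private return 0.5000 is below 1).
Deviating from 32 to 0 saves 32 dollars but forfeits the deviator's share of the drop in the group guarantee fund: 5.5/11 × 32 = 16.00.
So the deviation gain is 32 − 16.00 = 16.00, and the fine must be at least 16.00 dollars to wipe it out.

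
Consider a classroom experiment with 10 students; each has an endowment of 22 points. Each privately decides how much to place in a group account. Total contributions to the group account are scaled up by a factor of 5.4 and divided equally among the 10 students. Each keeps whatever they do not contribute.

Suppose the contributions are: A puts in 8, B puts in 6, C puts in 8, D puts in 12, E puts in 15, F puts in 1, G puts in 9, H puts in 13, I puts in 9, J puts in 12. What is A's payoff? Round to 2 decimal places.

64.22 points

Total contributed: 8 + 6 + 8 + 12 + 15 + 1 + 9 + 13 + 9 + 12 = 93.
Each receives 5.4 × 93 / 10 = 50.22 from the group account.
A keeps 22 − 8 = 14, so A's payoff is 14 + 50.22 = 64.22.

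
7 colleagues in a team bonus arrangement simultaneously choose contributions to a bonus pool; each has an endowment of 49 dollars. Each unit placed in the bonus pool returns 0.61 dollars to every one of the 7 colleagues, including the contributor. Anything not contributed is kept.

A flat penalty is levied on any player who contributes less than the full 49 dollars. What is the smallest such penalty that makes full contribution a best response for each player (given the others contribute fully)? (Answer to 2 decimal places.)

Given the others contribute fully, the best deviation is to contribute 0 (any partial contribution still incurs the fine and gives up units whose private return 0.61 is below 1).
Deviating from 49 to 0 saves 49 dollars but forfeits the deviator's share of the drop in the bonus pool: 0.61 × 49 = 29.89.
So the deviation gain is 49 − 29.89 = 19.11, and the fine must be at least 19.11 dollars to wipe it out.

19.11 dollars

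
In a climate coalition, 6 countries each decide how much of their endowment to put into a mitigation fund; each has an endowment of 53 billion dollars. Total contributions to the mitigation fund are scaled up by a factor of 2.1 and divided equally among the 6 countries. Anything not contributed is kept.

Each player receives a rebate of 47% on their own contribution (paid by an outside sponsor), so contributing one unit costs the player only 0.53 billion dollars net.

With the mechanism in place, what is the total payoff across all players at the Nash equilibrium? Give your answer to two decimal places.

With the mechanism, a contributed unit returns (2.1/6) / 0.53 = 0.6604 per unit of net cost — still below 1 — so contributing 0 remains dominant for every player.
Everyone keeps their endowment and the group total is 6 × 53 = 318.

318.00 billion dollars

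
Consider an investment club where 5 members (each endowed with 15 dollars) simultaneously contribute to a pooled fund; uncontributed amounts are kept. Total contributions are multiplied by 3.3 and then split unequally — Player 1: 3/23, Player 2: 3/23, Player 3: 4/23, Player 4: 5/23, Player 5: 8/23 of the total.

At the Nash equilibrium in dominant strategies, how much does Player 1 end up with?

21.46 dollars

A player with share s gets back 3.3·s per unit contributed, so full contribution is dominant for anyone with s > 1/3.3 = 0.3030 and zero contribution is dominant for anyone below.
The only share above 0.3030 is Player 5's 8/23, contributing 15; the remaining 4 contribute 0. Total contributed: 15.
Player 1 keeps 15 and receives 3.3 × 15 × 3/23 = 6.46 from the pooled fund, for a payoff of 21.46.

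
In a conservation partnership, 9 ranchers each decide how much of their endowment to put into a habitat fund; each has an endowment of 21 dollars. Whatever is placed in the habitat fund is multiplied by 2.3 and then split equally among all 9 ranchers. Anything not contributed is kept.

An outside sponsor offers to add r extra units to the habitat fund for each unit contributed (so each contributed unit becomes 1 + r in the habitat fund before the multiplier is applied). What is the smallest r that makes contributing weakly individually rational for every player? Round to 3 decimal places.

With matching at rate r, one contributed unit becomes (1 + r) in the habitat fund and returns 2.3 × (1 + r) / 9 to the contributor.
Setting this equal to 1: 1 + r = 9/2.3 = 3.9130.
So the minimum matching rate is r = 3.9130 − 1 = 2.913.

2.913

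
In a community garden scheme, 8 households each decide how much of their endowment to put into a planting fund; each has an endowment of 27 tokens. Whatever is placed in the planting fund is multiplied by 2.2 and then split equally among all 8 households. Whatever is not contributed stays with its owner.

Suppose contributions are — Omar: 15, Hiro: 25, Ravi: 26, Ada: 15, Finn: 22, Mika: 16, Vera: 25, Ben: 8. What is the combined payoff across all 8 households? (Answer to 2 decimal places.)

Total contributed: 15 + 25 + 26 + 15 + 22 + 16 + 25 + 8 = 152; total kept: 8 × 27 − 152 = 64.
The planting fund pays out 2.2 × 152 = 334.40 in aggregate.
Group total = 64 + 334.40 = 398.40.

398.40 tokens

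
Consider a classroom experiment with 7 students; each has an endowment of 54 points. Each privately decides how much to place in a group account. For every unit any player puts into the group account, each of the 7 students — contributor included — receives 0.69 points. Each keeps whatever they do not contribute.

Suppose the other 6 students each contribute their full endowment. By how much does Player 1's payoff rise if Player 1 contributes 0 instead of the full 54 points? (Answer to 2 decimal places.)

16.74 points

Switching from a contribution of 54 to 0 lets Player 1 keep an extra 54 points, but lowers the group account by 54, which costs Player 1 their own share of that drop: 0.69 × 54 = 37.26.
Net gain = 54 − 37.26 = 16.74. The private return per contributed unit (0.69) is below 1, so free-riding is indeed the best response regardless of what the others do.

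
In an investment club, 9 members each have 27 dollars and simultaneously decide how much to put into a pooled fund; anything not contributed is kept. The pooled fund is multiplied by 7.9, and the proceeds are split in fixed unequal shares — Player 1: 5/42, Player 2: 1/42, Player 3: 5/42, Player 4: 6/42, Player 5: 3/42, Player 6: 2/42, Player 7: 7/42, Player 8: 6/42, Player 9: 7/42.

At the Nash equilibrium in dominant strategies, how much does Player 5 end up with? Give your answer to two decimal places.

87.94 dollars

For player j, contributing a unit is worthwhile iff 7.9 × (j's share) ≥ 1, i.e. iff j's share is at least 0.1266.
The shares above 0.1266 belong to Player 4, Player 7, Player 8 and Player 9, contributing 27 each; the remaining 5 contribute 0. Total contributed: 108.
Player 5 keeps 27 and receives 7.9 × 108 × 3/42 = 60.94 from the pooled fund, for a payoff of 87.94.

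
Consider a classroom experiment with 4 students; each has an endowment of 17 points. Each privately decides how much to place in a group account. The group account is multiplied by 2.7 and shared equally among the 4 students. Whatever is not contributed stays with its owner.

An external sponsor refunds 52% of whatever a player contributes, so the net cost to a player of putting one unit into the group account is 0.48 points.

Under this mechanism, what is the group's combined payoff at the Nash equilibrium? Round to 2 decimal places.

218.96 points

Under the mechanism each unit contributed yields (2.7/4) / 0.48 = 1.4063 back to its contributor per unit of net cost, which exceeds 1, making full contribution the dominant choice for everyone.
At the Nash equilibrium everyone contributes 17. Group total payoff = 4 × (17 × 0.52 + 2.7 × 17) = 218.96.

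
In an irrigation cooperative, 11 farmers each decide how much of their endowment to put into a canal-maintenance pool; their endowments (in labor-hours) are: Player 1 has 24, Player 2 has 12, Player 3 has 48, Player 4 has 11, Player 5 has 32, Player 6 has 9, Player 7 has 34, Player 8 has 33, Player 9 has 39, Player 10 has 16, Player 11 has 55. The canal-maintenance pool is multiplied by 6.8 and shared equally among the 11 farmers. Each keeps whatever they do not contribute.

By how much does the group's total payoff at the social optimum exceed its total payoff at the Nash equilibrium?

1815.40 labor-hours

The private return per contributed unit is 6.8/11 = 0.6182 < 1 for every player regardless of endowment, so the Nash equilibrium is zero contribution and the group total is Σ E_j = 24 + 12 + 48 + 11 + 32 + 9 + 34 + 33 + 39 + 16 + 55 = 313.
Each contributed unit returns 6.800 to the group, so the social optimum is full contribution by everyone: group total = 6.800 × 313 = 2128.40.
Efficiency loss = (6.800 − 1) × 313 = 1815.40.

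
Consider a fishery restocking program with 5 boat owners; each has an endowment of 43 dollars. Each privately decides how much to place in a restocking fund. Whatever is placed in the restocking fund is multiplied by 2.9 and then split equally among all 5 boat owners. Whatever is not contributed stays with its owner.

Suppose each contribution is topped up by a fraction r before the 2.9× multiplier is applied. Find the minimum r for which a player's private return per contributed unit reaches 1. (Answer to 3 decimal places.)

With matching at rate r, one contributed unit becomes (1 + r) in the restocking fund and returns 2.9 × (1 + r) / 5 to the contributor.
Setting this equal to 1: 1 + r = 5/2.9 = 1.7241.
So the minimum matching rate is r = 1.7241 − 1 = 0.724.

0.724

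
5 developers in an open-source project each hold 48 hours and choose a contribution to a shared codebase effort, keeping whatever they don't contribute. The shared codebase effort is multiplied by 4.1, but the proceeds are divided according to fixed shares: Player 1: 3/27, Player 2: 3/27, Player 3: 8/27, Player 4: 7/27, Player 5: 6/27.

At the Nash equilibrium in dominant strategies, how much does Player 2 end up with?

91.73 hours

Each unit j contributes comes back to j as 4.1 × (j's share), so j prefers to contribute only if that share exceeds 1/4.1 = 0.2439; otherwise keeping the unit dominates.
Player 3 and Player 4 clear that bar, contributing 48 each; the remaining 3 contribute 0. Total contributed: 96.
Player 2 keeps 48 and receives 4.1 × 96 × 3/27 = 43.73 from the shared codebase effort, for a payoff of 91.73.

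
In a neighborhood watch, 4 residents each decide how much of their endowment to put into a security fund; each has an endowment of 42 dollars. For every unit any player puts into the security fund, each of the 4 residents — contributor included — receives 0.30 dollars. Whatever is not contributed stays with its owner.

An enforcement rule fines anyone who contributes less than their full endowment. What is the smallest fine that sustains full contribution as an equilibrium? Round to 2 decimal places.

Given the others contribute fully, the best deviation is to contribute 0 (any partial contribution still incurs the fine and gives up units whose private return 0.30 is below 1).
Deviating from 42 to 0 saves 42 dollars but forfeits the deviator's share of the drop in the security fund: 0.30 × 42 = 12.60.
So the deviation gain is 42 − 12.60 = 29.40, and the fine must be at least 29.40 dollars to wipe it out.

29.40 dollars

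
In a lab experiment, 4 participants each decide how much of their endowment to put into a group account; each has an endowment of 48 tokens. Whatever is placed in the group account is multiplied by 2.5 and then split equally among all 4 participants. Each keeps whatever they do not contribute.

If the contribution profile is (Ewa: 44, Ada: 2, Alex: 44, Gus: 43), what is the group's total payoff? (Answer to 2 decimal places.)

391.50 tokens

Total contributed: 44 + 2 + 44 + 43 = 133; total kept: 4 × 48 − 133 = 59.
The group account pays out 2.5 × 133 = 332.50 in aggregate.
Group total = 59 + 332.50 = 391.50.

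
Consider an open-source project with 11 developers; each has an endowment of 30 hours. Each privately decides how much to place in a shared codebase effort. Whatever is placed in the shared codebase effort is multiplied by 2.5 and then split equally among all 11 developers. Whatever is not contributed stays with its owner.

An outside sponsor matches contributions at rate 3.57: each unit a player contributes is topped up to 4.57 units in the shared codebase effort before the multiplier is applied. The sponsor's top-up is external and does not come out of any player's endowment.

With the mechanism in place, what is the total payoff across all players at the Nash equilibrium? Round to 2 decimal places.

3770.25 hours

Under the mechanism each unit contributed yields 2.5 × 4.57 / 11 = 1.0386 back to its contributor per unit of net cost, which exceeds 1, making full contribution the dominant choice for everyone.
At the Nash equilibrium everyone contributes 30. Group total payoff = 2.5 × 4.57 × 330 = 3770.25.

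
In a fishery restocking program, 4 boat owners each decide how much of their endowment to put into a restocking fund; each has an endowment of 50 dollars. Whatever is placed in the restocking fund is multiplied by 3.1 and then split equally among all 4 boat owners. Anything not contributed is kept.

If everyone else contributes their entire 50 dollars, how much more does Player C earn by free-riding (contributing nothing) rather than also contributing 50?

11.25 dollars

Switching from a contribution of 50 to 0 lets Player C keep an extra 50 dollars, but lowers the restocking fund by 50, which costs Player C their own share of that drop: 3.1/4 × 50 = 38.75.
Net gain = 50 − 38.75 = 11.25. The private return per contributed unit (0.7750) is below 1, so free-riding is indeed the best response regardless of what the others do.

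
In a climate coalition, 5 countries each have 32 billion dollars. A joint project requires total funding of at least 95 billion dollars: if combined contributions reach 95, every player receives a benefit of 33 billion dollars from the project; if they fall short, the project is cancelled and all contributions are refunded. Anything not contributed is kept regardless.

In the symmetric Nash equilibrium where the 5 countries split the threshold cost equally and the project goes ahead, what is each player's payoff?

Equal share of the threshold: 95/5 = 19.
At this profile no one gains by cutting their contribution: any cut drops the total below 95, the project is cancelled, contributions are refunded, and the deviator ends with 32, which is less than 32 − 19 + 33 = 46. Contributing more than 19 just wastes the excess. So contributing exactly 19 is a best response.
Each player's payoff: 32 − 19 + 33 = 46.

46 billion dollars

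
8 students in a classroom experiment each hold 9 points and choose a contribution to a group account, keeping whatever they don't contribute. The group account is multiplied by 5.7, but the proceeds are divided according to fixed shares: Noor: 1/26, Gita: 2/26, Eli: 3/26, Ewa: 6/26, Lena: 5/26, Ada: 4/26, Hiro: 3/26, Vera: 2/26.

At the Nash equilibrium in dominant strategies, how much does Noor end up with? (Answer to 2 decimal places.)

Each unit j contributes comes back to j as 5.7 × (j's share), so j prefers to contribute only if that share exceeds 1/5.7 = 0.1754; otherwise keeping the unit dominates.
Ewa and Lena clear that bar, contributing 9 each; the remaining 6 contribute 0. Total contributed: 18.
Noor keeps 9 and receives 5.7 × 18 × 1/26 = 3.95 from the group account, for a payoff of 12.95.

12.95 points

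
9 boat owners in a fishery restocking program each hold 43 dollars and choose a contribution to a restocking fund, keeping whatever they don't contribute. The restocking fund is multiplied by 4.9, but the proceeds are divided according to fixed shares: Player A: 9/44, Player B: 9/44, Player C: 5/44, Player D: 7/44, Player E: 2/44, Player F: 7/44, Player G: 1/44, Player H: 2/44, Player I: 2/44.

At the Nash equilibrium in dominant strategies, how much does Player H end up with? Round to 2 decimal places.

62.15 dollars

Each unit j contributes comes back to j as 4.9 × (j's share), so j prefers to contribute only if that share exceeds 1/4.9 = 0.2041; otherwise keeping the unit dominates.
Player A and Player B clear that bar, contributing 43 each; the remaining 7 contribute 0. Total contributed: 86.
Player H keeps 43 and receives 4.9 × 86 × 2/44 = 19.15 from the restocking fund, for a payoff of 62.15.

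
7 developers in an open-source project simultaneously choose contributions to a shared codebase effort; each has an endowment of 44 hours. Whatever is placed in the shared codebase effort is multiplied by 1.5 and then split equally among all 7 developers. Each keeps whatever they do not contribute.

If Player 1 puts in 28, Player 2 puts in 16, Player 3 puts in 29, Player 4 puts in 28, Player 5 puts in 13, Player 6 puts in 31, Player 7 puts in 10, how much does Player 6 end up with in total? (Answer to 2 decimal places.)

46.21 hours

Total contributed: 28 + 16 + 29 + 28 + 13 + 31 + 10 = 155.
Each receives 1.5 × 155 / 7 = 33.21 from the shared codebase effort.
Player 6 keeps 44 − 31 = 13, so Player 6's payoff is 13 + 33.21 = 46.21.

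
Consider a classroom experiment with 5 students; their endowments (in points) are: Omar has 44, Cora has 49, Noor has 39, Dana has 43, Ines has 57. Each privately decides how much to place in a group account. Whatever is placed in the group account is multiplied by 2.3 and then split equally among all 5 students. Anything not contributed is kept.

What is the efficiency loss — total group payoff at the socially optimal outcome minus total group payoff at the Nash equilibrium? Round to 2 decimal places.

The private return per contributed unit is 2.3/5 = 0.4600 < 1 for every player regardless of endowment, so the Nash equilibrium is zero contribution and the group total is Σ E_j = 44 + 49 + 39 + 43 + 57 = 232.
Each contributed unit returns 2.300 to the group, so the social optimum is full contribution by everyone: group total = 2.300 × 232 = 533.60.
Efficiency loss = (2.300 − 1) × 232 = 301.60.

301.60 points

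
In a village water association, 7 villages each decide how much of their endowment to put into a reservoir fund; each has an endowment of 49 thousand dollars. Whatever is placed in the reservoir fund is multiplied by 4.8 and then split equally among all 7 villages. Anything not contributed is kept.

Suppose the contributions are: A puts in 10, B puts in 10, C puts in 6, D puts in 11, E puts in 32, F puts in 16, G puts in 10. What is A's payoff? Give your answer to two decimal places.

Total contributed: 10 + 10 + 6 + 11 + 32 + 16 + 10 = 95.
Each receives 4.8 × 95 / 7 = 65.14 from the reservoir fund.
A keeps 49 − 10 = 39, so A's payoff is 39 + 65.14 = 104.14.

104.14 thousand dollars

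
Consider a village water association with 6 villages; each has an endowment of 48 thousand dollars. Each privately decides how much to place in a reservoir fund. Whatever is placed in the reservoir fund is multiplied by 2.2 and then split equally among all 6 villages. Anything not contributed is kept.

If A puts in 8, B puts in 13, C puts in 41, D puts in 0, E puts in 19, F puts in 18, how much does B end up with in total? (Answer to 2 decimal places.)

71.30 thousand dollars

Total contributed: 8 + 13 + 41 + 0 + 19 + 18 = 99.
Each receives 2.2 × 99 / 6 = 36.30 from the reservoir fund.
B keeps 48 − 13 = 35, so B's payoff is 35 + 36.30 = 71.30.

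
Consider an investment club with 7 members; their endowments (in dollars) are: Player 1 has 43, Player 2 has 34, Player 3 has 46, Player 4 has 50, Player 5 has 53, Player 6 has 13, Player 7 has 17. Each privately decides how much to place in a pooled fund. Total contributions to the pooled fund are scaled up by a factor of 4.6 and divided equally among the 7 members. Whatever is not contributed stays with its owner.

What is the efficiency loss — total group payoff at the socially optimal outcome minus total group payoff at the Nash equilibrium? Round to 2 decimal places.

The private return per contributed unit is 4.6/7 = 0.6571 < 1 for every player regardless of endowment, so the Nash equilibrium is zero contribution and the group total is Σ E_j = 43 + 34 + 46 + 50 + 53 + 13 + 17 = 256.
Each contributed unit returns 4.600 to the group, so the social optimum is full contribution by everyone: group total = 4.600 × 256 = 1177.60.
Efficiency loss = (4.600 − 1) × 256 = 921.60.

921.60 dollars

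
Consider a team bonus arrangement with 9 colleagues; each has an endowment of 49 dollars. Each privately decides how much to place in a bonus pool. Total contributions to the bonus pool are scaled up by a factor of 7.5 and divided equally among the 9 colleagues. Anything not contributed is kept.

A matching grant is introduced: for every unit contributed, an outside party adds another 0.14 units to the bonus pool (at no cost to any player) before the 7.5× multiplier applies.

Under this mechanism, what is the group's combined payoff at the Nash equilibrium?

With the mechanism, a contributed unit returns 7.5 × 1.14 / 9 = 0.9500 per unit of net cost — still below 1 — so contributing 0 remains dominant for every player.
Everyone keeps their endowment and the group total is 9 × 49 = 441.

441.00 dollars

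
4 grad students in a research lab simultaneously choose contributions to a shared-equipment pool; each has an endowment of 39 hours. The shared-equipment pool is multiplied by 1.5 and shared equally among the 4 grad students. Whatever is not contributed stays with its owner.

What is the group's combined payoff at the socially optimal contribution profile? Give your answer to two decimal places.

Each contributed unit returns 1.500 to the group as a whole (0.3750 to each of 4 players), which exceeds 1, so the social optimum is full contribution: group total = 1.500 × 156 = 234.00.

234.00 hours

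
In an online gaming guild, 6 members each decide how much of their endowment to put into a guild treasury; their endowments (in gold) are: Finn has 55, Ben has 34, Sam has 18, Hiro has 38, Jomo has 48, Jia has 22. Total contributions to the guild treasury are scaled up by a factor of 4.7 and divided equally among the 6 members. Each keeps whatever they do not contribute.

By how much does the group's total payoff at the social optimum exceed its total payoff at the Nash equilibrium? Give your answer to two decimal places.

The private return per contributed unit is 4.7/6 = 0.7833 < 1 for every player regardless of endowment, so the Nash equilibrium is zero contribution and the group total is Σ E_j = 55 + 34 + 18 + 38 + 48 + 22 = 215.
Each contributed unit returns 4.700 to the group, so the social optimum is full contribution by everyone: group total = 4.700 × 215 = 1010.50.
Efficiency loss = (4.700 − 1) × 215 = 795.50.

795.50 gold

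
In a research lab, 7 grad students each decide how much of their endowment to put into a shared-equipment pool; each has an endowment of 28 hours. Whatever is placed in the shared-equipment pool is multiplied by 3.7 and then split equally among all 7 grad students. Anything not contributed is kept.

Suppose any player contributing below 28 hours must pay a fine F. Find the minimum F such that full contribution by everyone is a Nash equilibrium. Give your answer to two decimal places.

13.20 hours

Given the others contribute fully, the best deviation is to contribute 0 (any partial contribution still incurs the fine and gives up units whose private return 0.5286 is below 1).
Deviating from 28 to 0 saves 28 hours but forfeits the deviator's share of the drop in the shared-equipment pool: 3.7/7 × 28 = 14.80.
So the deviation gain is 28 − 14.80 = 13.20, and the fine must be at least 13.20 hours to wipe it out.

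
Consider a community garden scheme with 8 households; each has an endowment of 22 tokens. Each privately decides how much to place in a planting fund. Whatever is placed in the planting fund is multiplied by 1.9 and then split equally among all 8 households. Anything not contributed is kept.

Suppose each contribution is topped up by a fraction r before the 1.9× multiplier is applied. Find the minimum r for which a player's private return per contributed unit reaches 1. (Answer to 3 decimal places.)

3.211

With matching at rate r, one contributed unit becomes (1 + r) in the planting fund and returns 1.9 × (1 + r) / 8 to the contributor.
Setting this equal to 1: 1 + r = 8/1.9 = 4.2105.
So the minimum matching rate is r = 4.2105 − 1 = 3.211.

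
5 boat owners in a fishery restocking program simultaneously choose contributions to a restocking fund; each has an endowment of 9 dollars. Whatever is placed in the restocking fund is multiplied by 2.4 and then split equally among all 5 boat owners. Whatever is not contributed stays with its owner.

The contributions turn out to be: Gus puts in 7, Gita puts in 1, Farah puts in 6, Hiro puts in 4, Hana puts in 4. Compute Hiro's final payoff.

15.56 dollars

Total contributed: 7 + 1 + 6 + 4 + 4 = 22.
Each receives 2.4 × 22 / 5 = 10.56 from the restocking fund.
Hiro keeps 9 − 4 = 5, so Hiro's payoff is 5 + 10.56 = 15.56.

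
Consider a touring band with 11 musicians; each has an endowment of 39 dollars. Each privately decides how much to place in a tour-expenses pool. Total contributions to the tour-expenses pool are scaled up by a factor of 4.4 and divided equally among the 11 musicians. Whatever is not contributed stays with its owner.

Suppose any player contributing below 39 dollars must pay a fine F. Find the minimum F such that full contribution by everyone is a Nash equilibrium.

Given the others contribute fully, the best deviation is to contribute 0 (any partial contribution still incurs the fine and gives up units whose private return 0.4000 is below 1).
Deviating from 39 to 0 saves 39 dollars but forfeits the deviator's share of the drop in the tour-expenses pool: 4.4/11 × 39 = 15.60.
So the deviation gain is 39 − 15.60 = 23.40, and the fine must be at least 23.40 dollars to wipe it out.

23.40 dollars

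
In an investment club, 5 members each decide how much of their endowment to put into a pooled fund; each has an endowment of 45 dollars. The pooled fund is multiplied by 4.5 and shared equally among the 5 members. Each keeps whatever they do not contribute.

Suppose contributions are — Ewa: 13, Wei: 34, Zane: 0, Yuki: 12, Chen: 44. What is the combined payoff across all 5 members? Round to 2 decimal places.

Total contributed: 13 + 34 + 0 + 12 + 44 = 103; total kept: 5 × 45 − 103 = 122.
The pooled fund pays out 4.5 × 103 = 463.50 in aggregate.
Group total = 122 + 463.50 = 585.50.

585.50 dollars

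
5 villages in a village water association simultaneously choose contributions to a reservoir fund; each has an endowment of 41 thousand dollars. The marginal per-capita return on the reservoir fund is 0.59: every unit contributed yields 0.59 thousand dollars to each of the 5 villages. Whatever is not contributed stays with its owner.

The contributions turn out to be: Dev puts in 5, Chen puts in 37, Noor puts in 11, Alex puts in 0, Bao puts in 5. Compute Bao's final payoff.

Total contributed: 5 + 37 + 11 + 0 + 5 = 58.
Each receives 0.59 × 58 = 34.22 from the reservoir fund.
Bao keeps 41 − 5 = 36, so Bao's payoff is 36 + 34.22 = 70.22.

70.22 thousand dollars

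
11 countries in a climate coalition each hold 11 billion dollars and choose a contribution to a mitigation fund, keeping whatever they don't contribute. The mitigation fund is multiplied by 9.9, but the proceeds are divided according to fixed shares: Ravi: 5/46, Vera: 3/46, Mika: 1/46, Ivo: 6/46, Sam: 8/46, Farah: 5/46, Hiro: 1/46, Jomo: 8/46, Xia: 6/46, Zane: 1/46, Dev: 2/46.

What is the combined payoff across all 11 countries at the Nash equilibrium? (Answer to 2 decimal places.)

Player j's private return per contributed unit is 9.9 × (j's share). Contributing is weakly dominant for j when that share is at least 1/9.9 = 0.1010, and contributing 0 is dominant otherwise.
Ravi, Ivo, Sam, Farah, Jomo and Xia clear that bar, contributing 11 each; the remaining 5 contribute 0. Total contributed: 66.
The mitigation fund pays out 9.9 × 66 = 653.40 in total (split across the unequal shares, but the aggregate is all that matters for the group sum).
The 5 free-riders keep 11 each, adding 55. Group total = 55 + 653.40 = 708.40.

708.40 billion dollars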